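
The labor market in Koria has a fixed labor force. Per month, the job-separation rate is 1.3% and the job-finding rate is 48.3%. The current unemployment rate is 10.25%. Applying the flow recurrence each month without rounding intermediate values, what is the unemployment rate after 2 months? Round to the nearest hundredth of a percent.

With a fixed labor force, u_{t+1} = u_t + s·(1−u_t) − f·u_t = u_t·(1−s−f) + s.
Here 1−s−f = 0.504 and s = 0.013.
u_1 = 0.102500 × 0.504 + 0.013 = 0.064660.
u_2 = 0.064660 × 0.504 + 0.013 = 0.045589.

Unemployment rate after two months ≈ 4.56%.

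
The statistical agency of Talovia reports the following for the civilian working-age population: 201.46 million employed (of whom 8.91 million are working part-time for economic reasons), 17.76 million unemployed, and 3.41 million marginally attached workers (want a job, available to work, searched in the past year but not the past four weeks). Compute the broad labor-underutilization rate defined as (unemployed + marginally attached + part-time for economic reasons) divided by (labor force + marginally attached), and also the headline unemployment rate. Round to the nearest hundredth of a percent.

Labor force = 201.46 + 17.76 = 219.22 million.
Numerator = 17.76 + 3.41 + 8.91 = 30.08 million.
Denominator = 219.22 + 3.41 = 222.63 million.
Broad rate = 30.08 / 222.63 = 13.51%.
Headline unemployment rate = 17.76 / 219.22 = 8.10%.

Broad underutilization rate ≈ 13.51%; headline unemployment rate ≈ 8.10%.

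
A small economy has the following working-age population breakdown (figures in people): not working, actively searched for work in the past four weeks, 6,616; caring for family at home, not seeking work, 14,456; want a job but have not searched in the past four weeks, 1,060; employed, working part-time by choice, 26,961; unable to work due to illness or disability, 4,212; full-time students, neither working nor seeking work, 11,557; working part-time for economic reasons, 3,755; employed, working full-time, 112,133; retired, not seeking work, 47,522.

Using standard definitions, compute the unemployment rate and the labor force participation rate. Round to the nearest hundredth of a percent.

Employed = 26,961 + 3,755 + 112,133 = 142,849 (anyone who worked, including part-time for economic reasons, counts as employed).
Unemployed = 6,616.
Labor force = 142,849 + 6,616 = 149,465.
Not in labor force = 14,456 + 1,060 + 4,212 + 11,557 + 47,522 = 78,807 (those not working and not actively searching are outside the labor force — including those who want a job but have given up searching).
Civilian working-age population = 149,465 + 78,807 = 228,272.
Unemployment rate = 6,616 / 149,465 = 4.43%.
Labor force participation rate = 149,465 / 228,272 = 65.48%.

Unemployment rate ≈ 4.43%; labor force participation rate ≈ 65.48%.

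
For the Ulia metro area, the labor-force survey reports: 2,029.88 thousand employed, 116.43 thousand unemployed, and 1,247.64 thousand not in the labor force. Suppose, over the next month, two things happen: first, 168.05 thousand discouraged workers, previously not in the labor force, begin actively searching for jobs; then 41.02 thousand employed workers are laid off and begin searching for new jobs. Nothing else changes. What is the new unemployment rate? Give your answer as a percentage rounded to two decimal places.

New unemployment rate ≈ 14.06%.

Initially, labor force = 2,029.88 + 116.43 = 2,146.31 thousand, so u = 116.43/2,146.31 = 5.42%.
After the first change, unemployed and labor force both rise by 168.05 → E = 2,029.88, U = 284.48, labor force = 2,314.36 thousand.
After the second change, employed falls and unemployed rises by 41.02; labor force unchanged → E = 1,988.86, U = 325.50, labor force = 2,314.36 thousand.
New unemployment rate = 325.50 / 2,314.36 = 14.06%.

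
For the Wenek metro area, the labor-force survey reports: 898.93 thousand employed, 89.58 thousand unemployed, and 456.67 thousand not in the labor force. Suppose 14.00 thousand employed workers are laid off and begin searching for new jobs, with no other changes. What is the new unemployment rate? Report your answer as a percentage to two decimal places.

New unemployment rate ≈ 10.48%.

Initially, labor force = 898.93 + 89.58 = 988.51 thousand, so u = 89.58/988.51 = 9.06%.
After the change, employed falls and unemployed rises by 14.00; labor force unchanged → E = 884.93, U = 103.58, labor force = 988.51 thousand.
New unemployment rate = 103.58 / 988.51 = 10.48%.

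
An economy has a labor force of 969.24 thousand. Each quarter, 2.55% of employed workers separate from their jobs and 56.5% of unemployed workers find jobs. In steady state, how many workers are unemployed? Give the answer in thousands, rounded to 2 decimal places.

About 41.86 thousand are unemployed in steady state.

Steady-state unemployment rate u* = s/(s+f) = 2.55/(2.55+56.5) = 0.043184.
Unemployed = u* × labor force = 0.043184 × 969.24 ≈ 41.86 thousand.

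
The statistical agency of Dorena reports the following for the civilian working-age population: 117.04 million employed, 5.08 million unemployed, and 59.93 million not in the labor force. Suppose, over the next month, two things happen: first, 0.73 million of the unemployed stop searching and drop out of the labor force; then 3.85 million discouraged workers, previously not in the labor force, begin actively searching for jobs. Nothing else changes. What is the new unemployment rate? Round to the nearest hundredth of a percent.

Initially, labor force = 117.04 + 5.08 = 122.12 million, so u = 5.08/122.12 = 4.16%.
After the first change, unemployed and labor force both fall by 0.73 → E = 117.04, U = 4.35, labor force = 121.39 million.
After the second change, unemployed and labor force both rise by 3.85 → E = 117.04, U = 8.20, labor force = 125.24 million.
New unemployment rate = 8.20 / 125.24 = 6.55%.

New unemployment rate ≈ 6.55%.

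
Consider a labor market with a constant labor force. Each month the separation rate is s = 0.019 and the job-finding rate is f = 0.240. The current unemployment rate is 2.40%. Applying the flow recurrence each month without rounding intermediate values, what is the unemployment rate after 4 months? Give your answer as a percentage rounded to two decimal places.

With a fixed labor force, u_{t+1} = u_t + s·(1−u_t) − f·u_t = u_t·(1−s−f) + s.
Here 1−s−f = 0.741 and s = 0.019.
u_1 = 0.024000 × 0.741 + 0.019 = 0.036784.
u_2 = 0.036784 × 0.741 + 0.019 = 0.046257.
u_3 = 0.046257 × 0.741 + 0.019 = 0.053276.
u_4 = 0.053276 × 0.741 + 0.019 = 0.058478.

Unemployment rate after four months ≈ 5.85%.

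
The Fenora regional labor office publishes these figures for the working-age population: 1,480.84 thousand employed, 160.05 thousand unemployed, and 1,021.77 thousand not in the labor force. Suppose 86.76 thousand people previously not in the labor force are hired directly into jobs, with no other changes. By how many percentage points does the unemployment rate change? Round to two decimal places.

Initially, labor force = 1,480.84 + 160.05 = 1,640.89 thousand, so u = 160.05/1,640.89 = 9.75%.
After the change, employed and labor force both rise by 86.76; unemployed unchanged → E = 1,567.60, U = 160.05, labor force = 1,727.65 thousand.
New unemployment rate = 160.05 / 1,727.65 = 9.26%.
Change = 9.26% − 9.75% = −0.49 percentage points.

The unemployment rate changes by −0.49 percentage points.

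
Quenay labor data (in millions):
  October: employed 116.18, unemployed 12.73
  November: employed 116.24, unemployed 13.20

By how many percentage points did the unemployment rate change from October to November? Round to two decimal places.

October: labor force = 116.18 + 12.73 = 128.91; u = 12.73/128.91 = 9.88%.
November: labor force = 116.24 + 13.20 = 129.44; u = 13.20/129.44 = 10.20%.
Change = 10.20% − 9.88% = +0.32 pp.

The unemployment rate changed by +0.32 percentage points.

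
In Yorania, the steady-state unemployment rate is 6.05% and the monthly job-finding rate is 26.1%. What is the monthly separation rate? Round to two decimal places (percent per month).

Separation rate ≈ 1.68% per month.

From u* = s/(s+f): s = u·f/(1−u).
s = 0.0605 × 26.1 / (1 − 0.0605) = 1.5791 / 0.9395 ≈ 1.68% per month.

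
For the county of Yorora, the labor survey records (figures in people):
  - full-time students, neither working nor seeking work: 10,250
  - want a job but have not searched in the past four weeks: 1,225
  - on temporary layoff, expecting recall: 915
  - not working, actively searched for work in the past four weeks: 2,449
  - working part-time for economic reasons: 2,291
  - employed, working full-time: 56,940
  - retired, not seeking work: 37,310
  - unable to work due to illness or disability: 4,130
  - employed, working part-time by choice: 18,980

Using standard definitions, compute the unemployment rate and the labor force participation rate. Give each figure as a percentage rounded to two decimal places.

Unemployment rate ≈ 4.12%; labor force participation rate ≈ 60.66%.

Employed = 2,291 + 56,940 + 18,980 = 78,211 (anyone who worked, including part-time for economic reasons, counts as employed).
Unemployed = 915 + 2,449 = 3,364 (jobless and actively searching, or on temporary layoff).
Labor force = 78,211 + 3,364 = 81,575.
Not in labor force = 10,250 + 1,225 + 37,310 + 4,130 = 52,915 (those not working and not actively searching are outside the labor force — including those who want a job but have given up searching).
Civilian working-age population = 81,575 + 52,915 = 134,490.
Unemployment rate = 3,364 / 81,575 = 4.12%.
Labor force participation rate = 81,575 / 134,490 = 60.66%.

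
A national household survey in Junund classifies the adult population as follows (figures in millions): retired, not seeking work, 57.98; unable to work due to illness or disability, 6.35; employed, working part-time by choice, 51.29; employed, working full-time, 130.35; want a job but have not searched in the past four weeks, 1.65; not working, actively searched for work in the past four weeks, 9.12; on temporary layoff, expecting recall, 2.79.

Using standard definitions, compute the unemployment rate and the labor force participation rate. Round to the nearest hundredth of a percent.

Unemployment rate ≈ 6.15%; labor force participation rate ≈ 74.58%.

Employed = 51.29 + 130.35 = 181.64 million.
Unemployed = 9.12 + 2.79 = 11.91 million (jobless and actively searching, or on temporary layoff).
Labor force = 181.64 + 11.91 = 193.55 million.
Not in labor force = 57.98 + 6.35 + 1.65 = 65.98 million (those not working and not actively searching are outside the labor force — including those who want a job but have given up searching).
Civilian working-age population = 193.55 + 65.98 = 259.53 million.
Unemployment rate = 11.91 / 193.55 = 6.15%.
Labor force participation rate = 193.55 / 259.53 = 74.58%.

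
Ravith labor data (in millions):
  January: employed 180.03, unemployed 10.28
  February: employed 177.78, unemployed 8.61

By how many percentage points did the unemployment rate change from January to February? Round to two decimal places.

The unemployment rate changed by −0.78 percentage points.

January: labor force = 180.03 + 10.28 = 190.31; u = 10.28/190.31 = 5.40%.
February: labor force = 177.78 + 8.61 = 186.39; u = 8.61/186.39 = 4.62%.
Change = 4.62% − 5.40% = −0.78 pp.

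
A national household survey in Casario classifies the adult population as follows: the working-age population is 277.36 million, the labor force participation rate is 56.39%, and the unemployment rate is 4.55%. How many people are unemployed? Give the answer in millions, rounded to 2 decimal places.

About 7.12 million are unemployed.

Labor force = 0.5639 × 277.36 = 156.40 million.
Unemployed = 0.0455 × 156.40 ≈ 7.12 million.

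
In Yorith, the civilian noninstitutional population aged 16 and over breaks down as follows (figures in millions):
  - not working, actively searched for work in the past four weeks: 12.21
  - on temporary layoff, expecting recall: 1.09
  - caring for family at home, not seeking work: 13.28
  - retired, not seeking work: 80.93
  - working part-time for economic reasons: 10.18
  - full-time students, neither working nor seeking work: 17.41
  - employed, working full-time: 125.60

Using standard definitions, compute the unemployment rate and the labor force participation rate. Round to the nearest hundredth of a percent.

Employed = 10.18 + 125.60 = 135.78 million (anyone who worked, including part-time for economic reasons, counts as employed).
Unemployed = 12.21 + 1.09 = 13.30 million (jobless and actively searching, or on temporary layoff).
Labor force = 135.78 + 13.30 = 149.08 million.
Not in labor force = 13.28 + 80.93 + 17.41 = 111.62 million (those not working and not actively searching are outside the labor force).
Civilian working-age population = 149.08 + 111.62 = 260.70 million.
Unemployment rate = 13.30 / 149.08 = 8.92%.
Labor force participation rate = 149.08 / 260.70 = 57.18%.

Unemployment rate ≈ 8.92%; labor force participation rate ≈ 57.18%.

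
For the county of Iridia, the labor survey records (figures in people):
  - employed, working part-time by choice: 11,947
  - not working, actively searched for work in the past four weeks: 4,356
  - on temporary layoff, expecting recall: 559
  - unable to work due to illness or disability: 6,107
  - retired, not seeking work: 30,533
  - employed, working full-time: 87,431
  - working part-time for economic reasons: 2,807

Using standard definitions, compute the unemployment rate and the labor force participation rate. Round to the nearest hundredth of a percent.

Unemployment rate ≈ 4.59%; labor force participation rate ≈ 74.51%.

Employed = 11,947 + 87,431 + 2,807 = 102,185 (anyone who worked, including part-time for economic reasons, counts as employed).
Unemployed = 4,356 + 559 = 4,915 (jobless and actively searching, or on temporary layoff).
Labor force = 102,185 + 4,915 = 107,100.
Not in labor force = 6,107 + 30,533 = 36,640 (those not working and not actively searching are outside the labor force).
Civilian working-age population = 107,100 + 36,640 = 143,740.
Unemployment rate = 4,915 / 107,100 = 4.59%.
Labor force participation rate = 107,100 / 143,740 = 74.51%.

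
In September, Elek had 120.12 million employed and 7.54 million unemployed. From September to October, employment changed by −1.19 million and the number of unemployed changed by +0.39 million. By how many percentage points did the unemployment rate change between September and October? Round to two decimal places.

September: labor force = 120.12 + 7.54 = 127.66; u = 7.54/127.66 = 5.91%.
October: labor force = 118.93 + 7.93 = 126.86; u = 7.93/126.86 = 6.25%.
Change = 6.25% − 5.91% = +0.34 pp.

The unemployment rate changed by +0.34 percentage points.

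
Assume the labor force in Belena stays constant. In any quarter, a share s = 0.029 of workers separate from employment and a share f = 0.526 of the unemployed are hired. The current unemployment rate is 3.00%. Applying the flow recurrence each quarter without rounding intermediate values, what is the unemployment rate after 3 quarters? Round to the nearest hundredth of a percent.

With a fixed labor force, u_{t+1} = u_t + s·(1−u_t) − f·u_t = u_t·(1−s−f) + s.
Here 1−s−f = 0.445 and s = 0.029.
u_1 = 0.030000 × 0.445 + 0.029 = 0.042350.
u_2 = 0.042350 × 0.445 + 0.029 = 0.047846.
u_3 = 0.047846 × 0.445 + 0.029 = 0.050291.

Unemployment rate after three quarters ≈ 5.03%.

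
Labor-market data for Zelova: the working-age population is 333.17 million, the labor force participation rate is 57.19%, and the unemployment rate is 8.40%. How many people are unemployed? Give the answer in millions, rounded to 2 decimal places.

About 16.01 million are unemployed.

Labor force = 0.5719 × 333.17 = 190.54 million.
Unemployed = 0.0840 × 190.54 ≈ 16.01 million.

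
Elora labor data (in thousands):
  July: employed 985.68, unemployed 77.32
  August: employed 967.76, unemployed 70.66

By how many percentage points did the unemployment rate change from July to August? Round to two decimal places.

The unemployment rate changed by −0.47 percentage points.

July: labor force = 985.68 + 77.32 = 1,063.00; u = 77.32/1,063.00 = 7.27%.
August: labor force = 967.76 + 70.66 = 1,038.42; u = 70.66/1,038.42 = 6.80%.
Change = 6.80% − 7.27% = −0.47 pp.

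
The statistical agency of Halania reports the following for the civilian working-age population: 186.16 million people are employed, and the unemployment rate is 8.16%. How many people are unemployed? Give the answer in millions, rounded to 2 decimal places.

About 16.54 million are unemployed.

Let U be the number unemployed. The labor force is E + U, and U/(E+U) = 0.0816.
So U = 0.0816 × 186.16 / (1 − 0.0816) = 15.1907 / 0.9184 ≈ 16.54 million.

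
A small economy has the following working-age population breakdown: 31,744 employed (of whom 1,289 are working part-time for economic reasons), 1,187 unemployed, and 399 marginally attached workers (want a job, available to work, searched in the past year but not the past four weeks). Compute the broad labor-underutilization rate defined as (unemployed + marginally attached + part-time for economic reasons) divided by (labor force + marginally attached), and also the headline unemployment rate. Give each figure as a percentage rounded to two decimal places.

Labor force = 31,744 + 1,187 = 32,931.
Numerator = 1,187 + 399 + 1,289 = 2,875.
Denominator = 32,931 + 399 = 33,330.
Broad rate = 2,875 / 33,330 = 8.63%.
Headline unemployment rate = 1,187 / 32,931 = 3.60%.

Broad underutilization rate ≈ 8.63%; headline unemployment rate ≈ 3.60%.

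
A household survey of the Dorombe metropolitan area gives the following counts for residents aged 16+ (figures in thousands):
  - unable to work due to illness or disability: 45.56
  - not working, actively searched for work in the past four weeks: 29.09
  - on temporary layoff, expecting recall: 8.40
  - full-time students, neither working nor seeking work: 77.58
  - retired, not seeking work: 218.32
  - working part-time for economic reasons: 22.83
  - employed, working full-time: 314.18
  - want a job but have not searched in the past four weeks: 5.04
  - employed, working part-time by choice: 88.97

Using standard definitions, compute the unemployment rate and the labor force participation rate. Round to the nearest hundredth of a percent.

Unemployment rate ≈ 8.09%; labor force participation rate ≈ 57.22%.

Employed = 22.83 + 314.18 + 88.97 = 425.98 thousand (anyone who worked, including part-time for economic reasons, counts as employed).
Unemployed = 29.09 + 8.40 = 37.49 thousand (jobless and actively searching, or on temporary layoff).
Labor force = 425.98 + 37.49 = 463.47 thousand.
Not in labor force = 45.56 + 77.58 + 218.32 + 5.04 = 346.50 thousand (those not working and not actively searching are outside the labor force — including those who want a job but have given up searching).
Civilian working-age population = 463.47 + 346.50 = 809.97 thousand.
Unemployment rate = 37.49 / 463.47 = 8.09%.
Labor force participation rate = 463.47 / 809.97 = 57.22%.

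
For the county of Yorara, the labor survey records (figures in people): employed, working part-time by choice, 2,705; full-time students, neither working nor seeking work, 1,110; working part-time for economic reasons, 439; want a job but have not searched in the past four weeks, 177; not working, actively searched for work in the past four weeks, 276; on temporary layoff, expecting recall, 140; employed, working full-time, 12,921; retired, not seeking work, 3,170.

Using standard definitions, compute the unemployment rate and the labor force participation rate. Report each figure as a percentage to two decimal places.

Employed = 2,705 + 439 + 12,921 = 16,065 (anyone who worked, including part-time for economic reasons, counts as employed).
Unemployed = 276 + 140 = 416 (jobless and actively searching, or on temporary layoff).
Labor force = 16,065 + 416 = 16,481.
Not in labor force = 1,110 + 177 + 3,170 = 4,457 (those not working and not actively searching are outside the labor force — including those who want a job but have given up searching).
Civilian working-age population = 16,481 + 4,457 = 20,938.
Unemployment rate = 416 / 16,481 = 2.52%.
Labor force participation rate = 16,481 / 20,938 = 78.71%.

Unemployment rate ≈ 2.52%; labor force participation rate ≈ 78.71%.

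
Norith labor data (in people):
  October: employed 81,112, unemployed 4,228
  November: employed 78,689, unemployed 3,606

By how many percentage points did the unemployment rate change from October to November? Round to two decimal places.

The unemployment rate changed by −0.57 percentage points.

October: labor force = 81,112 + 4,228 = 85,340; u = 4,228/85,340 = 4.95%.
November: labor force = 78,689 + 3,606 = 82,295; u = 3,606/82,295 = 4.38%.
Change = 4.38% − 4.95% = −0.57 pp.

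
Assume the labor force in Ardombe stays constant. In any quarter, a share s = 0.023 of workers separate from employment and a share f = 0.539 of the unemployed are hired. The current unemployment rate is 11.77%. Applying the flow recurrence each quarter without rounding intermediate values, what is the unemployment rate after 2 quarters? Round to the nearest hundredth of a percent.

With a fixed labor force, u_{t+1} = u_t + s·(1−u_t) − f·u_t = u_t·(1−s−f) + s.
Here 1−s−f = 0.438 and s = 0.023.
u_1 = 0.117700 × 0.438 + 0.023 = 0.074553.
u_2 = 0.074553 × 0.438 + 0.023 = 0.055654.

Unemployment rate after two quarters ≈ 5.57%.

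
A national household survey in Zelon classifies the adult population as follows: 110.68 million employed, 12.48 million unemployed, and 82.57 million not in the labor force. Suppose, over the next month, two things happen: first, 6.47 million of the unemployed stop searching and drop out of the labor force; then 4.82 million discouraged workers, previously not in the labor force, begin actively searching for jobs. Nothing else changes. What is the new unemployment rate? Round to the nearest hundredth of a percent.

Initially, labor force = 110.68 + 12.48 = 123.16 million, so u = 12.48/123.16 = 10.13%.
After the first change, unemployed and labor force both fall by 6.47 → E = 110.68, U = 6.01, labor force = 116.69 million.
After the second change, unemployed and labor force both rise by 4.82 → E = 110.68, U = 10.83, labor force = 121.51 million.
New unemployment rate = 10.83 / 121.51 = 8.91%.

New unemployment rate ≈ 8.91%.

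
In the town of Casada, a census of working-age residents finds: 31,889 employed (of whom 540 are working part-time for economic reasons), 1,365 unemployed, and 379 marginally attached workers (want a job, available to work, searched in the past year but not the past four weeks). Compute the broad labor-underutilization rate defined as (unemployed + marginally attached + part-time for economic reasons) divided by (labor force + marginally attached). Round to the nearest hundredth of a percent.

Broad underutilization rate ≈ 6.79%.

Labor force = 31,889 + 1,365 = 33,254.
Numerator = 1,365 + 379 + 540 = 2,284.
Denominator = 33,254 + 379 = 33,633.
Broad rate = 2,284 / 33,633 = 6.79%.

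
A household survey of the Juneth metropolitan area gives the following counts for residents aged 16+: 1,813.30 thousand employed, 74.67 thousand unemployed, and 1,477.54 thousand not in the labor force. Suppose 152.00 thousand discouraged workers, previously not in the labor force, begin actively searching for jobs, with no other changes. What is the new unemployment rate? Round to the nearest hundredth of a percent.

Initially, labor force = 1,813.30 + 74.67 = 1,887.97 thousand, so u = 74.67/1,887.97 = 3.96%.
After the change, unemployed and labor force both rise by 152.00 → E = 1,813.30, U = 226.67, labor force = 2,039.97 thousand.
New unemployment rate = 226.67 / 2,039.97 = 11.11%.

New unemployment rate ≈ 11.11%.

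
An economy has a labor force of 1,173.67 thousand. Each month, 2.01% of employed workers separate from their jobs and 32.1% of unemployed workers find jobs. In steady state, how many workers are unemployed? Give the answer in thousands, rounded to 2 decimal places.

Steady-state unemployment rate u* = s/(s+f) = 2.01/(2.01+32.1) = 0.058927.
Unemployed = u* × labor force = 0.058927 × 1,173.67 ≈ 69.16 thousand.

About 69.16 thousand are unemployed in steady state.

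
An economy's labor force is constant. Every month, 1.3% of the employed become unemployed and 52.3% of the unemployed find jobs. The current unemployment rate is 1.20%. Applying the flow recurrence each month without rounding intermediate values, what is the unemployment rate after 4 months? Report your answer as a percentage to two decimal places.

With a fixed labor force, u_{t+1} = u_t + s·(1−u_t) − f·u_t = u_t·(1−s−f) + s.
Here 1−s−f = 0.464 and s = 0.013.
u_1 = 0.012000 × 0.464 + 0.013 = 0.018568.
u_2 = 0.018568 × 0.464 + 0.013 = 0.021616.
u_3 = 0.021616 × 0.464 + 0.013 = 0.023030.
u_4 = 0.023030 × 0.464 + 0.013 = 0.023686.

Unemployment rate after four months ≈ 2.37%.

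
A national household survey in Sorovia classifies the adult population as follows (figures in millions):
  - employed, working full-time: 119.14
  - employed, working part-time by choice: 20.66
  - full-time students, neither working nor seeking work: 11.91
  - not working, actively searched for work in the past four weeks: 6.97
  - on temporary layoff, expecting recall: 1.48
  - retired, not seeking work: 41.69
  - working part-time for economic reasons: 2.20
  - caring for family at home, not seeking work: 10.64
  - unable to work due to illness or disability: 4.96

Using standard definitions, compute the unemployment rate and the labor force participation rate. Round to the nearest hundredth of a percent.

Unemployment rate ≈ 5.62%; labor force participation rate ≈ 68.50%.

Employed = 119.14 + 20.66 + 2.20 = 142.00 million (anyone who worked, including part-time for economic reasons, counts as employed).
Unemployed = 6.97 + 1.48 = 8.45 million (jobless and actively searching, or on temporary layoff).
Labor force = 142.00 + 8.45 = 150.45 million.
Not in labor force = 11.91 + 41.69 + 10.64 + 4.96 = 69.20 million (those not working and not actively searching are outside the labor force).
Civilian working-age population = 150.45 + 69.20 = 219.65 million.
Unemployment rate = 8.45 / 150.45 = 5.62%.
Labor force participation rate = 150.45 / 219.65 = 68.50%.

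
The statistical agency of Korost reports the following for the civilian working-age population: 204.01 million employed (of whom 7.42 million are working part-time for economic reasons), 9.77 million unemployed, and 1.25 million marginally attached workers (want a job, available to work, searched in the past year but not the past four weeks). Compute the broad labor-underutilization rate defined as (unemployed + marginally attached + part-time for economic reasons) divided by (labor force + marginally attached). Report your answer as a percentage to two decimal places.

Labor force = 204.01 + 9.77 = 213.78 million.
Numerator = 9.77 + 1.25 + 7.42 = 18.44 million.
Denominator = 213.78 + 1.25 = 215.03 million.
Broad rate = 18.44 / 215.03 = 8.58%.

Broad underutilization rate ≈ 8.58%.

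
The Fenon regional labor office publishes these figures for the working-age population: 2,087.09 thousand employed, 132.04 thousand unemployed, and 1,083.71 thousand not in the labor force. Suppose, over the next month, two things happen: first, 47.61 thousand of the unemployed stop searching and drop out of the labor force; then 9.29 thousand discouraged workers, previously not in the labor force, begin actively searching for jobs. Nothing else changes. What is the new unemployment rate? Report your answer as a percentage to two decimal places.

New unemployment rate ≈ 4.30%.

Initially, labor force = 2,087.09 + 132.04 = 2,219.13 thousand, so u = 132.04/2,219.13 = 5.95%.
After the first change, unemployed and labor force both fall by 47.61 → E = 2,087.09, U = 84.43, labor force = 2,171.52 thousand.
After the second change, unemployed and labor force both rise by 9.29 → E = 2,087.09, U = 93.72, labor force = 2,180.81 thousand.
New unemployment rate = 93.72 / 2,180.81 = 4.30%.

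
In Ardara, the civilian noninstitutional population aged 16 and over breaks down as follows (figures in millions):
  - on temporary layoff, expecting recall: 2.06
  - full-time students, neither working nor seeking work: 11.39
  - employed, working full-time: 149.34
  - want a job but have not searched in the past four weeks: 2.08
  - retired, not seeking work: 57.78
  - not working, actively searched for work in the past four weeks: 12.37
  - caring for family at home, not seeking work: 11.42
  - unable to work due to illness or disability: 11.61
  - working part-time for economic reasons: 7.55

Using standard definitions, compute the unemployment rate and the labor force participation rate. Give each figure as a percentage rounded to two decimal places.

Unemployment rate ≈ 8.42%; labor force participation rate ≈ 64.50%.

Employed = 149.34 + 7.55 = 156.89 million (anyone who worked, including part-time for economic reasons, counts as employed).
Unemployed = 2.06 + 12.37 = 14.43 million (jobless and actively searching, or on temporary layoff).
Labor force = 156.89 + 14.43 = 171.32 million.
Not in labor force = 11.39 + 2.08 + 57.78 + 11.42 + 11.61 = 94.28 million (those not working and not actively searching are outside the labor force — including those who want a job but have given up searching).
Civilian working-age population = 171.32 + 94.28 = 265.60 million.
Unemployment rate = 14.43 / 171.32 = 8.42%.
Labor force participation rate = 171.32 / 265.60 = 64.50%.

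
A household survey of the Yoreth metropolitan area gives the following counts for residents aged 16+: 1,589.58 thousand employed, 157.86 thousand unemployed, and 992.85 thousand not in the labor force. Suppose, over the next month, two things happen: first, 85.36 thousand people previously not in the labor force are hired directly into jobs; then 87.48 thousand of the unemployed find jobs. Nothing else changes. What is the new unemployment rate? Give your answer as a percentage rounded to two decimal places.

Initially, labor force = 1,589.58 + 157.86 = 1,747.44 thousand, so u = 157.86/1,747.44 = 9.03%.
After the first change, employed and labor force both rise by 85.36; unemployed unchanged → E = 1,674.94, U = 157.86, labor force = 1,832.80 thousand.
After the second change, unemployed falls and employed rises by 87.48; labor force unchanged → E = 1,762.42, U = 70.38, labor force = 1,832.80 thousand.
New unemployment rate = 70.38 / 1,832.80 = 3.84%.

New unemployment rate ≈ 3.84%.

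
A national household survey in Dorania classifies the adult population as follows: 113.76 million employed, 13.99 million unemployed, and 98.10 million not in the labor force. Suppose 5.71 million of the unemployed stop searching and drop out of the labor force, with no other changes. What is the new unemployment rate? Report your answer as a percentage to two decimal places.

New unemployment rate ≈ 6.78%.

Initially, labor force = 113.76 + 13.99 = 127.75 million, so u = 13.99/127.75 = 10.95%.
After the change, unemployed and labor force both fall by 5.71 → E = 113.76, U = 8.28, labor force = 122.04 million.
New unemployment rate = 8.28 / 122.04 = 6.78%.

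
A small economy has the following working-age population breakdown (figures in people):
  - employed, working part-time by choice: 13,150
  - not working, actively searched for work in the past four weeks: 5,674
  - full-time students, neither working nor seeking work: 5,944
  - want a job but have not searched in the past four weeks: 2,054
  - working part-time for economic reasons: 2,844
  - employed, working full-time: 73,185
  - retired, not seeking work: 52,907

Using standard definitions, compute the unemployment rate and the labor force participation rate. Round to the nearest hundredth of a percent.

Employed = 13,150 + 2,844 + 73,185 = 89,179 (anyone who worked, including part-time for economic reasons, counts as employed).
Unemployed = 5,674.
Labor force = 89,179 + 5,674 = 94,853.
Not in labor force = 5,944 + 2,054 + 52,907 = 60,905 (those not working and not actively searching are outside the labor force — including those who want a job but have given up searching).
Civilian working-age population = 94,853 + 60,905 = 155,758.
Unemployment rate = 5,674 / 94,853 = 5.98%.
Labor force participation rate = 94,853 / 155,758 = 60.90%.

Unemployment rate ≈ 5.98%; labor force participation rate ≈ 60.90%.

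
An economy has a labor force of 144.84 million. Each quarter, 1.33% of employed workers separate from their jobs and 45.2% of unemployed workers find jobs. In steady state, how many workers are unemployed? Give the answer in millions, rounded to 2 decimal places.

About 4.14 million are unemployed in steady state.

Steady-state unemployment rate u* = s/(s+f) = 1.33/(1.33+45.2) = 0.028584.
Unemployed = u* × labor force = 0.028584 × 144.84 ≈ 4.14 million.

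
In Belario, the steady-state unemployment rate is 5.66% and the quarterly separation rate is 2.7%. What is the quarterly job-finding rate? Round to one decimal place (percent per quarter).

From u* = s/(s+f): f = s·(1−u)/u.
f = 2.7 × (1 − 0.0566) / 0.0566 = 2.5472 / 0.0566 ≈ 45.0% per quarter.

Job-finding rate ≈ 45.0% per quarter.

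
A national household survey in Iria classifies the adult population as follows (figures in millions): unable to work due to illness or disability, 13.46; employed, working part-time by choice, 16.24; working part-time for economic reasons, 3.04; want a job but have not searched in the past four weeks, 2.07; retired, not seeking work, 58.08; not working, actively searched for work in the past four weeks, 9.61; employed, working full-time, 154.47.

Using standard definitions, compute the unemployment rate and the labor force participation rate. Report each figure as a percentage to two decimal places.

Employed = 16.24 + 3.04 + 154.47 = 173.75 million (anyone who worked, including part-time for economic reasons, counts as employed).
Unemployed = 9.61 million.
Labor force = 173.75 + 9.61 = 183.36 million.
Not in labor force = 13.46 + 2.07 + 58.08 = 73.61 million (those not working and not actively searching are outside the labor force — including those who want a job but have given up searching).
Civilian working-age population = 183.36 + 73.61 = 256.97 million.
Unemployment rate = 9.61 / 183.36 = 5.24%.
Labor force participation rate = 183.36 / 256.97 = 71.35%.

Unemployment rate ≈ 5.24%; labor force participation rate ≈ 71.35%.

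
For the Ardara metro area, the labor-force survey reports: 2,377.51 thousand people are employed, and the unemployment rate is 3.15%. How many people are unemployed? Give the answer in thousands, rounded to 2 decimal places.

Let U be the number unemployed. The labor force is E + U, and U/(E+U) = 0.0315.
So U = 0.0315 × 2,377.51 / (1 − 0.0315) = 74.8916 / 0.9685 ≈ 77.33 thousand.

About 77.33 thousand are unemployed.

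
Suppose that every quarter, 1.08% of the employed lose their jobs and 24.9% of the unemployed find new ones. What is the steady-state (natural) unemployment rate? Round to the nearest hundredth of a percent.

Steady-state unemployment rate ≈ 4.16%.

At steady state the flows balance: s·E = f·U, so U/(E+U) = s/(s+f).
u* = 1.08 / (1.08 + 24.9) = 1.08 / 25.98 = 4.16%.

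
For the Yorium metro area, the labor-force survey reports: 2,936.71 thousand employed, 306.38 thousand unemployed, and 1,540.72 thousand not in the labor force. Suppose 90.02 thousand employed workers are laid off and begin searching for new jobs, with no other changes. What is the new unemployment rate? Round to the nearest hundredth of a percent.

Initially, labor force = 2,936.71 + 306.38 = 3,243.09 thousand, so u = 306.38/3,243.09 = 9.45%.
After the change, employed falls and unemployed rises by 90.02; labor force unchanged → E = 2,846.69, U = 396.40, labor force = 3,243.09 thousand.
New unemployment rate = 396.40 / 3,243.09 = 12.22%.

New unemployment rate ≈ 12.22%.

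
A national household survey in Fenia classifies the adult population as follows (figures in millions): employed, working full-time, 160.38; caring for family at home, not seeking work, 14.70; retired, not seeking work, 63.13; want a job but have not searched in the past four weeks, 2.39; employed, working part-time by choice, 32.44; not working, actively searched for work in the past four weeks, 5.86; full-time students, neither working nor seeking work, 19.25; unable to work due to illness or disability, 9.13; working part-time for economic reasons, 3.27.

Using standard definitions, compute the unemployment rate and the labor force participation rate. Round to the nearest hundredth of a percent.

Employed = 160.38 + 32.44 + 3.27 = 196.09 million (anyone who worked, including part-time for economic reasons, counts as employed).
Unemployed = 5.86 million.
Labor force = 196.09 + 5.86 = 201.95 million.
Not in labor force = 14.70 + 63.13 + 2.39 + 19.25 + 9.13 = 108.60 million (those not working and not actively searching are outside the labor force — including those who want a job but have given up searching).
Civilian working-age population = 201.95 + 108.60 = 310.55 million.
Unemployment rate = 5.86 / 201.95 = 2.90%.
Labor force participation rate = 201.95 / 310.55 = 65.03%.

Unemployment rate ≈ 2.90%; labor force participation rate ≈ 65.03%.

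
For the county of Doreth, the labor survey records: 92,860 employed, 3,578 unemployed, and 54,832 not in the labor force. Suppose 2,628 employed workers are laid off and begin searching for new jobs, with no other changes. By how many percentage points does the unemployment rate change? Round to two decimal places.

Initially, labor force = 92,860 + 3,578 = 96,438, so u = 3,578/96,438 = 3.71%.
After the change, employed falls and unemployed rises by 2,628; labor force unchanged → E = 90,232, U = 6,206, labor force = 96,438.
New unemployment rate = 6,206 / 96,438 = 6.44%.
Change = 6.44% − 3.71% = +2.73 percentage points.

The unemployment rate changes by +2.73 percentage points.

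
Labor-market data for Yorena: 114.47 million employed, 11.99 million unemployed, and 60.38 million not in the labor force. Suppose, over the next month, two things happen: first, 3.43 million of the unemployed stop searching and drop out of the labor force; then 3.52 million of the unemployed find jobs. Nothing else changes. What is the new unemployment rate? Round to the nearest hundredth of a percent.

New unemployment rate ≈ 4.10%.

Initially, labor force = 114.47 + 11.99 = 126.46 million, so u = 11.99/126.46 = 9.48%.
After the first change, unemployed and labor force both fall by 3.43 → E = 114.47, U = 8.56, labor force = 123.03 million.
After the second change, unemployed falls and employed rises by 3.52; labor force unchanged → E = 117.99, U = 5.04, labor force = 123.03 million.
New unemployment rate = 5.04 / 123.03 = 4.10%.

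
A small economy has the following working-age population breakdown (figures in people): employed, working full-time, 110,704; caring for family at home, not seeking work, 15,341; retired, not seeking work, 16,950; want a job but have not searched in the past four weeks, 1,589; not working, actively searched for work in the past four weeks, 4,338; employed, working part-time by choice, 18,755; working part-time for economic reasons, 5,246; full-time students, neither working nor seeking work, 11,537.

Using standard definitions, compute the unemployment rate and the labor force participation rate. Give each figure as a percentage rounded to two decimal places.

Employed = 110,704 + 18,755 + 5,246 = 134,705 (anyone who worked, including part-time for economic reasons, counts as employed).
Unemployed = 4,338.
Labor force = 134,705 + 4,338 = 139,043.
Not in labor force = 15,341 + 16,950 + 1,589 + 11,537 = 45,417 (those not working and not actively searching are outside the labor force — including those who want a job but have given up searching).
Civilian working-age population = 139,043 + 45,417 = 184,460.
Unemployment rate = 4,338 / 139,043 = 3.12%.
Labor force participation rate = 139,043 / 184,460 = 75.38%.

Unemployment rate ≈ 3.12%; labor force participation rate ≈ 75.38%.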